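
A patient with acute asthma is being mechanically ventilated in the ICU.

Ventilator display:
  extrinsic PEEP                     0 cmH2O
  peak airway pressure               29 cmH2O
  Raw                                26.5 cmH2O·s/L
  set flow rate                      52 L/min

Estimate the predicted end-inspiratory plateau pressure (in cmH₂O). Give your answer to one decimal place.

6.0

Flow: 52 L/min ÷ 60 = 0.8667 L/s.
Pplat = PIP − Raw × flow = 29 − 26.5 × 0.8667 = 29 − 22.968 = 6.032 cmH2O.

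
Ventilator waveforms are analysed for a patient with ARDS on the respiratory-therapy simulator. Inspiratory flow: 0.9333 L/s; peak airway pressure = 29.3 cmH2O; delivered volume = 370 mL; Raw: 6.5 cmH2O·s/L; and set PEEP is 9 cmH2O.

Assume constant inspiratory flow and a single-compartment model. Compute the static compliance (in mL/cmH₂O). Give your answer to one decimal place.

26.0

Equation of motion (constant flow): PIP = Vt/C + R·V̇ + PEEP.
Vt/C = PIP − R·V̇ − PEEP = 29.3 − 6.5×0.9333 − 9 = 29.3 − 6.066 − 9 = 14.234 cmH2O.
C = Vt / 14.234 = 370 / 14.234 = 25.994 mL/cmH2O.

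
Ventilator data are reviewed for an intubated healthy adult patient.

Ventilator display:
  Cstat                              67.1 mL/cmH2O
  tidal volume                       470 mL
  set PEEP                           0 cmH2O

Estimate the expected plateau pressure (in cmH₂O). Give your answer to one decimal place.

Pplat = PEEP + Vt / Cstat = 0 + 470 / 67.1 = 0 + 7.004 = 7.004 cmH2O.

7.0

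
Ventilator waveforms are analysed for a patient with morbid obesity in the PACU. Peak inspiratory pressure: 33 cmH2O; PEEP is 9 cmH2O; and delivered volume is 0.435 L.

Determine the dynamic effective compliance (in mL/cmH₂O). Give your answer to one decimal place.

Dynamic compliance = Vt / (PIP − PEEP) = 435 / (33 − 9) = 435 / 24.0 = 18.125 mL/cmH2O.

18.1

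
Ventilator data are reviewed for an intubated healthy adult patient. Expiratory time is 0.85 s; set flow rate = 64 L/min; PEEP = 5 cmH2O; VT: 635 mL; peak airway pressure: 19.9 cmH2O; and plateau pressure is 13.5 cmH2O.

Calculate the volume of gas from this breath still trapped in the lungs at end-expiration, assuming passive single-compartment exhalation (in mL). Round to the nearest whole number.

Flow: 64 L/min ÷ 60 = 1.0667 L/s.
R = (PIP − Pplat)/V̇ = (19.9 − 13.5) / 1.0667 = 6.4/1.0667 = 6.0 cmH2O·s/L.
C = Vt/(Pplat − PEEP) = 635.0 / (13.5 − 5) = 635.0/8.5 = 74.706 mL/cmH2O.
τ = R × C = 6.0 × 0.07471 L/cmH2O = 0.4483 s.
Fraction remaining = e^(−Te/τ) = e^(−0.85/0.4483) = 0.1502.
Trapped volume = 635.0 × 0.1502 = 95.377 mL.

95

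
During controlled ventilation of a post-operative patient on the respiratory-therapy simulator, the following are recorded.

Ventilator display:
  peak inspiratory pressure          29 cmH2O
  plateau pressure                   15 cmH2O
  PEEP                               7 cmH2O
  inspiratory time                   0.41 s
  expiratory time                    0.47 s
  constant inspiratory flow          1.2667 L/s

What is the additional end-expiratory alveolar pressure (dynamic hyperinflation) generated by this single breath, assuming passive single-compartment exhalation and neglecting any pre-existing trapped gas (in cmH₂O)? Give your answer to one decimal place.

4.2

Vt = flow × Ti = 1.2667 L/s × 0.41 s × 1000 mL/L = 519.35 mL.
R = (PIP − Pplat)/V̇ = (29 − 15) / 1.2667 = 14.0/1.2667 = 11.052 cmH2O·s/L.
C = Vt/(Pplat − PEEP) = 519.35 / (15 − 7) = 519.35/8.0 = 64.919 mL/cmH2O.
τ = R × C = 11.052 × 0.06492 L/cmH2O = 0.7175 s.
Fraction remaining = e^(−Te/τ) = e^(−0.47/0.7175) = 0.5194; trapped volume = 519.35 × 0.5194 = 269.75 mL.
Additional alveolar pressure from trapping ≈ V_trapped / C = 269.75 / 64.919 = 4.155 cmH2O.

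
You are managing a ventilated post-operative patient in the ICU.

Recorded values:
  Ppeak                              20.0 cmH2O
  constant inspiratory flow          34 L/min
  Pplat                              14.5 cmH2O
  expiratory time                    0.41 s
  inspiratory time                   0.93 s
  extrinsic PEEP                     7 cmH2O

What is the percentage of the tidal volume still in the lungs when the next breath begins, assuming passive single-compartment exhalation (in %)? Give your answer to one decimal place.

54.8

Flow: 34 L/min ÷ 60 = 0.5667 L/s.
Vt = flow × Ti = 0.5667 L/s × 0.93 s × 1000 mL/L = 527.03 mL.
R = (PIP − Pplat)/V̇ = (20.0 − 14.5) / 0.5667 = 5.5/0.5667 = 9.705 cmH2O·s/L.
C = Vt/(Pplat − PEEP) = 527.03 / (14.5 − 7) = 527.03/7.5 = 70.271 mL/cmH2O.
τ = R × C = 9.705 × 0.07027 L/cmH2O = 0.682 s.
Fraction remaining at end-expiration = e^(−Te/τ) = e^(−0.41/0.682) = 0.5482 → 54.82%.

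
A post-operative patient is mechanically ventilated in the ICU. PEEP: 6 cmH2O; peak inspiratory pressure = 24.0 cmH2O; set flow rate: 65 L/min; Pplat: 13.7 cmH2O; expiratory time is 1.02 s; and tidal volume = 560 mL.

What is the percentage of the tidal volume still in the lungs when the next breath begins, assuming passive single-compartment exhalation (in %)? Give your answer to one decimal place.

22.9

Flow: 65 L/min ÷ 60 = 1.0833 L/s.
R = (PIP − Pplat)/V̇ = (24.0 − 13.7) / 1.0833 = 10.3/1.0833 = 9.508 cmH2O·s/L.
C = Vt/(Pplat − PEEP) = 560.0 / (13.7 − 6) = 560.0/7.7 = 72.727 mL/cmH2O.
τ = R × C = 9.508 × 0.07273 L/cmH2O = 0.6915 s.
Fraction remaining at end-expiration = e^(−Te/τ) = e^(−1.02/0.6915) = 0.2288 → 22.88%.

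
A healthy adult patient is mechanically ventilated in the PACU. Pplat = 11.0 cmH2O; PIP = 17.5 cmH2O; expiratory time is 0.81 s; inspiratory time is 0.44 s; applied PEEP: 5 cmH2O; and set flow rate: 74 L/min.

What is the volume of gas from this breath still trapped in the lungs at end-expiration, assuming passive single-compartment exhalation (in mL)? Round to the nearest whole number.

99

Flow: 74 L/min ÷ 60 = 1.2333 L/s.
Vt = flow × Ti = 1.2333 L/s × 0.44 s × 1000 mL/L = 542.65 mL.
R = (PIP − Pplat)/V̇ = (17.5 − 11.0) / 1.2333 = 6.5/1.2333 = 5.27 cmH2O·s/L.
C = Vt/(Pplat − PEEP) = 542.65 / (11.0 − 5) = 542.65/6.0 = 90.442 mL/cmH2O.
τ = R × C = 5.27 × 0.09044 L/cmH2O = 0.4766 s.
Fraction remaining = e^(−Te/τ) = e^(−0.81/0.4766) = 0.1828.
Trapped volume = 542.65 × 0.1828 = 99.196 mL.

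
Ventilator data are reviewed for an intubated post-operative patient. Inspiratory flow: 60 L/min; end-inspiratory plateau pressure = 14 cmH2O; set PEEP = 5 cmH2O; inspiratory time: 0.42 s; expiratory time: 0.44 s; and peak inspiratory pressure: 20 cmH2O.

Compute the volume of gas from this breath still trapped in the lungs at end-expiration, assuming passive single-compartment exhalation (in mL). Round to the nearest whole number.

Flow: 60 L/min ÷ 60 = 1 L/s.
Vt = flow × Ti = 1 L/s × 0.42 s × 1000 mL/L = 420.0 mL.
R = (PIP − Pplat)/V̇ = (20 − 14) / 1 = 6.0/1 = 6.0 cmH2O·s/L.
C = Vt/(Pplat − PEEP) = 420.0 / (14 − 5) = 420.0/9.0 = 46.667 mL/cmH2O.
τ = R × C = 6.0 × 0.04667 L/cmH2O = 0.28 s.
Fraction remaining = e^(−Te/τ) = e^(−0.44/0.28) = 0.2077.
Trapped volume = 420.0 × 0.2077 = 87.234 mL.

87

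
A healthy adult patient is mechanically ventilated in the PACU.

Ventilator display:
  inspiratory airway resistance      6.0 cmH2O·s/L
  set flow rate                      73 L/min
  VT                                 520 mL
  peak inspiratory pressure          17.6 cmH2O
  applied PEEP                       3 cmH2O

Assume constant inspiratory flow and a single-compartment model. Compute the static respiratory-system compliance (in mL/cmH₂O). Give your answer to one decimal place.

71.2

Flow: 73 L/min ÷ 60 = 1.2167 L/s.
Equation of motion (constant flow): PIP = Vt/C + R·V̇ + PEEP.
Vt/C = PIP − R·V̇ − PEEP = 17.6 − 6.0×1.2167 − 3 = 17.6 − 7.3 − 3 = 7.3 cmH2O.
C = Vt / 7.3 = 520 / 7.3 = 71.233 mL/cmH2O.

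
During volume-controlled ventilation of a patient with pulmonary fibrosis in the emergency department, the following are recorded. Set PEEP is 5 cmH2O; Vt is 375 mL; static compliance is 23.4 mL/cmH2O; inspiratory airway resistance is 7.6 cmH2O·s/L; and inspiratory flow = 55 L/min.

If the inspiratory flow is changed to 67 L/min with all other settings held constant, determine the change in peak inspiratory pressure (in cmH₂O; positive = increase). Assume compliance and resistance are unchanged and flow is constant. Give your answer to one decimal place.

Flow: 55 L/min ÷ 60 = 0.9167 L/s.
New flow: 67 L/min ÷ 60 = 1.1167 L/s.
PIP = Vt/C + R·V̇ + PEEP (constant-flow equation of motion).
Only the resistive term changes: ΔPIP = R × ΔV̇ = 7.6 × (1.1167 − 0.9167) = 7.6 × 0.2 = 1.52 cmH2O.

1.5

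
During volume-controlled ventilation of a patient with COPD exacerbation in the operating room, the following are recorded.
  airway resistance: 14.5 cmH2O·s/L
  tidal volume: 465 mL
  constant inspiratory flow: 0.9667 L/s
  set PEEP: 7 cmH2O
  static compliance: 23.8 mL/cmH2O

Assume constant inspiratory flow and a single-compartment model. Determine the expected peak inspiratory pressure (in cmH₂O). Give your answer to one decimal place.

40.6

Equation of motion (constant flow): PIP = Vt/C + R·V̇ + PEEP.
PIP = 465/23.8 + 14.5×0.9667 + 7 = 19.538 + 14.017 + 7 = 40.555 cmH2O.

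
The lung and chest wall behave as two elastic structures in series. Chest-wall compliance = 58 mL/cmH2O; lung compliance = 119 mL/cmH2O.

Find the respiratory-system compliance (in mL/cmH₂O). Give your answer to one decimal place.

Lung and chest wall are elastances in series: 1/Crs = 1/CL + 1/Ccw.
1/Crs = 1/119 + 1/58 = 0.02564.
Crs = 39.002 mL/cmH2O.

39.0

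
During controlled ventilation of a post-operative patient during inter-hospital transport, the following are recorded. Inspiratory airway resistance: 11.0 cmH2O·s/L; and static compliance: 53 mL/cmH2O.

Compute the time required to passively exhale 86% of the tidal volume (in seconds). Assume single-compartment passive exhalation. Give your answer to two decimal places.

1.15

τ = R × C = 11.0 × 53 mL/cmH2O = 11.0 × 0.053 L/cmH2O = 0.583 s.
Exhaled fraction f = 1 − e^(−t/τ) → t = −τ·ln(1 − f) = −0.583·ln(0.14) = 1.146 s.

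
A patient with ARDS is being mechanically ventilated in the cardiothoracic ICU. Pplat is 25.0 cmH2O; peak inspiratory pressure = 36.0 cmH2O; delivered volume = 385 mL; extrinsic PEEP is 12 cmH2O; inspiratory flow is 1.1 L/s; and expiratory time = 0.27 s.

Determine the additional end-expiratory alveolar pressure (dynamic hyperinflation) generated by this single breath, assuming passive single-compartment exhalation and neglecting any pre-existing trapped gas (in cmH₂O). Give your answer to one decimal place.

5.2

R = (PIP − Pplat)/V̇ = (36.0 − 25.0) / 1.1 = 11.0/1.1 = 10.0 cmH2O·s/L.
C = Vt/(Pplat − PEEP) = 385.0 / (25.0 − 12) = 385.0/13.0 = 29.615 mL/cmH2O.
τ = R × C = 10.0 × 0.02962 L/cmH2O = 0.2962 s.
Fraction remaining = e^(−Te/τ) = e^(−0.27/0.2962) = 0.4019; trapped volume = 385.0 × 0.4019 = 154.73 mL.
Additional alveolar pressure from trapping ≈ V_trapped / C = 154.73 / 29.615 = 5.225 cmH2O.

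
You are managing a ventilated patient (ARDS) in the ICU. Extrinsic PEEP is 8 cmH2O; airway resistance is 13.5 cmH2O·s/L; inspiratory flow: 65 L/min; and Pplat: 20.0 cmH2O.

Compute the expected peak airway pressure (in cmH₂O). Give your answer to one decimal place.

Flow: 65 L/min ÷ 60 = 1.0833 L/s.
PIP = Pplat + Raw × flow = 20.0 + 13.5 × 1.0833 = 20.0 + 14.625 = 34.625 cmH2O.

34.6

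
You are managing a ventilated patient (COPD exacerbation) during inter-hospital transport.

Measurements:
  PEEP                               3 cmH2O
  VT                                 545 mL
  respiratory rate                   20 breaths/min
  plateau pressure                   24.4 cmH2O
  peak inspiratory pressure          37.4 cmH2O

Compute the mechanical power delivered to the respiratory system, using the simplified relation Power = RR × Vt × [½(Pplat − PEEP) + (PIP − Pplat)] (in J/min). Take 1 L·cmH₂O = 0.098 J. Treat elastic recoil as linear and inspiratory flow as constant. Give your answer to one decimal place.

25.3

Per-breath work = Vt × [½(Pplat−PEEP) + (PIP−Pplat)] = 0.545 × [0.5×21.4 + 13.0] = 0.545 × 23.7 = 12.917 L·cmH2O.
Power = 20 × 12.917 = 258.34 L·cmH2O/min.
× 0.098 J/(L·cmH2O) → 25.317 J/min.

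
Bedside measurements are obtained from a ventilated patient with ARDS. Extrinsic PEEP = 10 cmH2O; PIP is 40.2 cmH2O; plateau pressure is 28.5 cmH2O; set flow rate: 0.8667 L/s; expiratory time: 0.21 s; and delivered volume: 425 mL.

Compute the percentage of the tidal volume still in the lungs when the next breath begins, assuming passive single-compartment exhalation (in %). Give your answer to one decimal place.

50.8

R = (PIP − Pplat)/V̇ = (40.2 − 28.5) / 0.8667 = 11.7/0.8667 = 13.499 cmH2O·s/L.
C = Vt/(Pplat − PEEP) = 425.0 / (28.5 − 10) = 425.0/18.5 = 22.973 mL/cmH2O.
τ = R × C = 13.499 × 0.02297 L/cmH2O = 0.3101 s.
Fraction remaining at end-expiration = e^(−Te/τ) = e^(−0.21/0.3101) = 0.508 → 50.8%.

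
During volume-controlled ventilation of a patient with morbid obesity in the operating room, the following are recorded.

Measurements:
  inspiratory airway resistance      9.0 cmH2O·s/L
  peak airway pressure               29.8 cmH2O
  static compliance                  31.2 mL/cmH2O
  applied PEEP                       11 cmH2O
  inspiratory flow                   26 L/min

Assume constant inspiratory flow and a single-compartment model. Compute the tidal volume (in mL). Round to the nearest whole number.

Flow: 26 L/min ÷ 60 = 0.4333 L/s.
Equation of motion (constant flow): PIP = Vt/C + R·V̇ + PEEP.
Vt/C = PIP − R·V̇ − PEEP = 29.8 − 3.9 − 11 = 14.9 cmH2O.
Vt = C × 14.9 = 31.2 × 14.9 = 464.88 mL.

465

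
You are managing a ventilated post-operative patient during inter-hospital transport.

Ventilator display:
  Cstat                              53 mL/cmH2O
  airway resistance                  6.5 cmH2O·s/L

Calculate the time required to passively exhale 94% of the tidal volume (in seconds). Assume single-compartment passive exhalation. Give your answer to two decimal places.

τ = R × C = 6.5 × 53 mL/cmH2O = 6.5 × 0.053 L/cmH2O = 0.3445 s.
Exhaled fraction f = 1 − e^(−t/τ) → t = −τ·ln(1 − f) = −0.3445·ln(0.06) = 0.9692 s.

0.97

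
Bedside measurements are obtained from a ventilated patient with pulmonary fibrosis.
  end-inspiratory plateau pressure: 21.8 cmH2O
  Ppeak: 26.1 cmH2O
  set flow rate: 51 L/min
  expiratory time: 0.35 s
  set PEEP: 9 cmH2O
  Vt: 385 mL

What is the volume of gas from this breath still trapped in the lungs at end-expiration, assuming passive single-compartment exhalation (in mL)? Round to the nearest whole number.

39

Flow: 51 L/min ÷ 60 = 0.85 L/s.
R = (PIP − Pplat)/V̇ = (26.1 − 21.8) / 0.85 = 4.3/0.85 = 5.059 cmH2O·s/L.
C = Vt/(Pplat − PEEP) = 385.0 / (21.8 − 9) = 385.0/12.8 = 30.078 mL/cmH2O.
τ = R × C = 5.059 × 0.03008 L/cmH2O = 0.1522 s.
Fraction remaining = e^(−Te/τ) = e^(−0.35/0.1522) = 0.1003.
Trapped volume = 385.0 × 0.1003 = 38.616 mL.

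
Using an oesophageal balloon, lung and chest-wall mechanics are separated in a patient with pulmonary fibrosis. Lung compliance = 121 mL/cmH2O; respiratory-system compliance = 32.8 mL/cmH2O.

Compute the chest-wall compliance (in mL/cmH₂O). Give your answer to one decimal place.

45.0

1/Ccw = 1/Crs − 1/CL.
1/Ccw = 1/32.8 − 1/121 = 0.02222.
Ccw = 45.005 mL/cmH2O.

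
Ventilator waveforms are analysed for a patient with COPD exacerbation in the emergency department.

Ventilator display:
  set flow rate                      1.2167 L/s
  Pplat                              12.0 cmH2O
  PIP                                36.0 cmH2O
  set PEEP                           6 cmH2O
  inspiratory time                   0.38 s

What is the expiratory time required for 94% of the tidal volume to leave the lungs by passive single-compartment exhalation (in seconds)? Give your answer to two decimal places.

Vt = flow × Ti = 1.2167 L/s × 0.38 s × 1000 mL/L = 462.35 mL.
R = (PIP − Pplat)/V̇ = (36.0 − 12.0) / 1.2167 = 24.0/1.2167 = 19.725 cmH2O·s/L.
C = Vt/(Pplat − PEEP) = 462.35 / (12.0 − 6) = 462.35/6.0 = 77.058 mL/cmH2O.
τ = R × C = 19.725 × 0.07706 L/cmH2O = 1.52 s.
t = −τ·ln(1 − 0.94) = −1.52·ln(0.06) = 4.276 s.

4.28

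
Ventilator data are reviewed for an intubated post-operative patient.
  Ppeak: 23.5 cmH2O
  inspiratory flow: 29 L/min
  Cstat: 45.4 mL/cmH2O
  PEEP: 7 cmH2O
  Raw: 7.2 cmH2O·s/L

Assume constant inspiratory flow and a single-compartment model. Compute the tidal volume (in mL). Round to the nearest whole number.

591

Flow: 29 L/min ÷ 60 = 0.4833 L/s.
Equation of motion (constant flow): PIP = Vt/C + R·V̇ + PEEP.
Vt/C = PIP − R·V̇ − PEEP = 23.5 − 3.48 − 7 = 13.02 cmH2O.
Vt = C × 13.02 = 45.4 × 13.02 = 591.11 mL.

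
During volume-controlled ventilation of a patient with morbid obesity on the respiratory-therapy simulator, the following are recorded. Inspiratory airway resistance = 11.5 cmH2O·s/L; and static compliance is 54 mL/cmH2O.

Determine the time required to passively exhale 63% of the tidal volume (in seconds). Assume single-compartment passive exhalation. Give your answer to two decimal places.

τ = R × C = 11.5 × 54 mL/cmH2O = 11.5 × 0.054 L/cmH2O = 0.621 s.
Exhaled fraction f = 1 − e^(−t/τ) → t = −τ·ln(1 − f) = −0.621·ln(0.37) = 0.6174 s.

0.62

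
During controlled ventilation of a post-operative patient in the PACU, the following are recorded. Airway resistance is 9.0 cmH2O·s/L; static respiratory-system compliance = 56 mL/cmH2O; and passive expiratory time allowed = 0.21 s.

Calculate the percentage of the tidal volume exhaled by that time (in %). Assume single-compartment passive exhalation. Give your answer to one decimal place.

34.1

τ = R × C = 9.0 × 56 mL/cmH2O = 9.0 × 0.056 L/cmH2O = 0.504 s.
Passive exhalation: V(t)/V₀ = e^(−t/τ) = e^(−0.21/0.504) = 0.6592.
Fraction exhaled = 1 − 0.6592 = 0.3408 → 34.08%.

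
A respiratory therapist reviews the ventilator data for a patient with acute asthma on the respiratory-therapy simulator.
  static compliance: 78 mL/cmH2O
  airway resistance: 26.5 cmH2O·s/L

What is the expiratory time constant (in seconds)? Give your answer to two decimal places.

2.07

τ = R × C = 26.5 × 78 mL/cmH2O = 26.5 × 0.078 L/cmH2O = 2.067 s.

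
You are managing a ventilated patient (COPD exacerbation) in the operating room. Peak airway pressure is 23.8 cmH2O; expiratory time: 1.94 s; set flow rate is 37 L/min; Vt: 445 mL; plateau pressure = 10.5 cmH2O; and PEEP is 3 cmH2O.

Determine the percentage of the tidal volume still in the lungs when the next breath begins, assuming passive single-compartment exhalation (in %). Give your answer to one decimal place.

22.0

Flow: 37 L/min ÷ 60 = 0.6167 L/s.
R = (PIP − Pplat)/V̇ = (23.8 − 10.5) / 0.6167 = 13.3/0.6167 = 21.566 cmH2O·s/L.
C = Vt/(Pplat − PEEP) = 445.0 / (10.5 − 3) = 445.0/7.5 = 59.333 mL/cmH2O.
τ = R × C = 21.566 × 0.05933 L/cmH2O = 1.28 s.
Fraction remaining at end-expiration = e^(−Te/τ) = e^(−1.94/1.28) = 0.2197 → 21.97%.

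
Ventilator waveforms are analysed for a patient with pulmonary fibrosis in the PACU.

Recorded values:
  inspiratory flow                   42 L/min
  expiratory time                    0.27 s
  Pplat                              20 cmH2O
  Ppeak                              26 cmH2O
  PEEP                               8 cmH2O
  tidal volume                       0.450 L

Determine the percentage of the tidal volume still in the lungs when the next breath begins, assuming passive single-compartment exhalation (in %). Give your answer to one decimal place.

43.2

Flow: 42 L/min ÷ 60 = 0.7 L/s.
R = (PIP − Pplat)/V̇ = (26 − 20) / 0.7 = 6.0/0.7 = 8.571 cmH2O·s/L.
C = Vt/(Pplat − PEEP) = 450.0 / (20 − 8) = 450.0/12.0 = 37.5 mL/cmH2O.
τ = R × C = 8.571 × 0.0375 L/cmH2O = 0.3214 s.
Fraction remaining at end-expiration = e^(−Te/τ) = e^(−0.27/0.3214) = 0.4317 → 43.17%.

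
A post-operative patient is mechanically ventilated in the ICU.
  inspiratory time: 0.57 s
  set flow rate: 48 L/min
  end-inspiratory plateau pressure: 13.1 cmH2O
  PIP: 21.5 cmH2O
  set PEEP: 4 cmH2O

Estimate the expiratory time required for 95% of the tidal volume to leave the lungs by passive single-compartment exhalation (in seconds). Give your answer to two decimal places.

Flow: 48 L/min ÷ 60 = 0.8 L/s.
Vt = flow × Ti = 0.8 L/s × 0.57 s × 1000 mL/L = 456.0 mL.
R = (PIP − Pplat)/V̇ = (21.5 − 13.1) / 0.8 = 8.4/0.8 = 10.5 cmH2O·s/L.
C = Vt/(Pplat − PEEP) = 456.0 / (13.1 − 4) = 456.0/9.1 = 50.11 mL/cmH2O.
τ = R × C = 10.5 × 0.05011 L/cmH2O = 0.5262 s.
t = −τ·ln(1 − 0.95) = −0.5262·ln(0.05) = 1.576 s.

1.58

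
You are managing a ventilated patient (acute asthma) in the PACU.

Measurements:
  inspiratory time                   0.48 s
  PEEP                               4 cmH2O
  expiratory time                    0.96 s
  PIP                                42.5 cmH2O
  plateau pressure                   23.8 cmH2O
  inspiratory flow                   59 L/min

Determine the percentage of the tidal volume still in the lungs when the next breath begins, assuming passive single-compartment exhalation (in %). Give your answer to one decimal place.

12.0

Flow: 59 L/min ÷ 60 = 0.9833 L/s.
Vt = flow × Ti = 0.9833 L/s × 0.48 s × 1000 mL/L = 471.98 mL.
R = (PIP − Pplat)/V̇ = (42.5 − 23.8) / 0.9833 = 18.7/0.9833 = 19.018 cmH2O·s/L.
C = Vt/(Pplat − PEEP) = 471.98 / (23.8 − 4) = 471.98/19.8 = 23.837 mL/cmH2O.
τ = R × C = 19.018 × 0.02384 L/cmH2O = 0.4534 s.
Fraction remaining at end-expiration = e^(−Te/τ) = e^(−0.96/0.4534) = 0.1204 → 12.04%.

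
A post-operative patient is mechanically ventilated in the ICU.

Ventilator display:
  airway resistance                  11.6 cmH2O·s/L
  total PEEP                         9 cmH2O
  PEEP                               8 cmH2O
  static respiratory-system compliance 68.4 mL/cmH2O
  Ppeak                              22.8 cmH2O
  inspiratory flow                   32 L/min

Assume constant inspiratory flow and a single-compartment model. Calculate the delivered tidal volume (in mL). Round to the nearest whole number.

521

Flow: 32 L/min ÷ 60 = 0.5333 L/s.
Total PEEP = 9 cmH2O (set 8 + intrinsic 1); this is the baseline alveolar pressure.
Equation of motion (constant flow): PIP = Vt/C + R·V̇ + PEEP.
Vt/C = PIP − R·V̇ − PEEP = 22.8 − 6.186 − 9 = 7.614 cmH2O.
Vt = C × 7.614 = 68.4 × 7.614 = 520.8 mL.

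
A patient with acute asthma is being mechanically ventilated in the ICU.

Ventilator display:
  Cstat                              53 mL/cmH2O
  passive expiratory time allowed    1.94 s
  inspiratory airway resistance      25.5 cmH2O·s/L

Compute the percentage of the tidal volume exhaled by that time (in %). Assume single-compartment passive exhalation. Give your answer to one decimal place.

τ = R × C = 25.5 × 53 mL/cmH2O = 25.5 × 0.053 L/cmH2O = 1.352 s.
Passive exhalation: V(t)/V₀ = e^(−t/τ) = e^(−1.94/1.352) = 0.2381.
Fraction exhaled = 1 − 0.2381 = 0.7619 → 76.19%.

76.2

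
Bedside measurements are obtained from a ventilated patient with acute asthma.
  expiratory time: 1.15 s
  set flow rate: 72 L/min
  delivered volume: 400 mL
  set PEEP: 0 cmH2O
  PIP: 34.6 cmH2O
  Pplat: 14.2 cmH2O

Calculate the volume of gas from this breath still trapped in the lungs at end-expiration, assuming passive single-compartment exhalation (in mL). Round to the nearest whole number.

Flow: 72 L/min ÷ 60 = 1.2 L/s.
R = (PIP − Pplat)/V̇ = (34.6 − 14.2) / 1.2 = 20.4/1.2 = 17.0 cmH2O·s/L.
C = Vt/(Pplat − PEEP) = 400.0 / (14.2 − 0) = 400.0/14.2 = 28.169 mL/cmH2O.
τ = R × C = 17.0 × 0.02817 L/cmH2O = 0.4789 s.
Fraction remaining = e^(−Te/τ) = e^(−1.15/0.4789) = 0.0906.
Trapped volume = 400.0 × 0.0906 = 36.24 mL.

36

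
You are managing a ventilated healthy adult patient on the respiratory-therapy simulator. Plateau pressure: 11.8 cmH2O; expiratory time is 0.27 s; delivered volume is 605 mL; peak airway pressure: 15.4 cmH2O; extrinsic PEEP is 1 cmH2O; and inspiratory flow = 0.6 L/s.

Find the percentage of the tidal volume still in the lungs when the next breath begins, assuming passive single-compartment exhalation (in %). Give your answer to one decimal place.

44.8

R = (PIP − Pplat)/V̇ = (15.4 − 11.8) / 0.6 = 3.6/0.6 = 6.0 cmH2O·s/L.
C = Vt/(Pplat − PEEP) = 605.0 / (11.8 − 1) = 605.0/10.8 = 56.019 mL/cmH2O.
τ = R × C = 6.0 × 0.05602 L/cmH2O = 0.3361 s.
Fraction remaining at end-expiration = e^(−Te/τ) = e^(−0.27/0.3361) = 0.4478 → 44.78%.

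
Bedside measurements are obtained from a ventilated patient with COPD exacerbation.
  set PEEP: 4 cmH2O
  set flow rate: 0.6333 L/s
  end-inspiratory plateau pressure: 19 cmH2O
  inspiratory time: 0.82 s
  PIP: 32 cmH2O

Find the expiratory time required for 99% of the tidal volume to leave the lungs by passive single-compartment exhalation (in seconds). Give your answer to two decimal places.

Vt = flow × Ti = 0.6333 L/s × 0.82 s × 1000 mL/L = 519.31 mL.
R = (PIP − Pplat)/V̇ = (32 − 19) / 0.6333 = 13.0/0.6333 = 20.527 cmH2O·s/L.
C = Vt/(Pplat − PEEP) = 519.31 / (19 − 4) = 519.31/15.0 = 34.621 mL/cmH2O.
τ = R × C = 20.527 × 0.03462 L/cmH2O = 0.7106 s.
t = −τ·ln(1 − 0.99) = −0.7106·ln(0.01) = 3.272 s.

3.27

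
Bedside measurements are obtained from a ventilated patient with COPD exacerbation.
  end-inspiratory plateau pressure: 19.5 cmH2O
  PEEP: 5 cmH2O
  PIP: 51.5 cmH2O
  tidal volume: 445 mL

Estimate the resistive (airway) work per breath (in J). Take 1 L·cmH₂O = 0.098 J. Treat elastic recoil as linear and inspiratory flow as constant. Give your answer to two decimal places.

With constant inspiratory flow the resistive pressure is constant at PIP − Pplat = 51.5 − 19.5 = 32.0 cmH2O, so resistive work = 32.0 × 0.445 = 14.24 L·cmH2O.
× 0.098 J/(L·cmH2O) → 1.396 J.

1.40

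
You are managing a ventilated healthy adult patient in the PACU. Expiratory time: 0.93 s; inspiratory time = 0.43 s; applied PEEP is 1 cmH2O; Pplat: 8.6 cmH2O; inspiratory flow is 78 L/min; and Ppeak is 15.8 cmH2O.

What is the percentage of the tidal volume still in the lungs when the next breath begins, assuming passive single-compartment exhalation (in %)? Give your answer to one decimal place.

Flow: 78 L/min ÷ 60 = 1.3 L/s.
Vt = flow × Ti = 1.3 L/s × 0.43 s × 1000 mL/L = 559.0 mL.
R = (PIP − Pplat)/V̇ = (15.8 − 8.6) / 1.3 = 7.2/1.3 = 5.538 cmH2O·s/L.
C = Vt/(Pplat − PEEP) = 559.0 / (8.6 − 1) = 559.0/7.6 = 73.553 mL/cmH2O.
τ = R × C = 5.538 × 0.07355 L/cmH2O = 0.4073 s.
Fraction remaining at end-expiration = e^(−Te/τ) = e^(−0.93/0.4073) = 0.1019 → 10.19%.

10.2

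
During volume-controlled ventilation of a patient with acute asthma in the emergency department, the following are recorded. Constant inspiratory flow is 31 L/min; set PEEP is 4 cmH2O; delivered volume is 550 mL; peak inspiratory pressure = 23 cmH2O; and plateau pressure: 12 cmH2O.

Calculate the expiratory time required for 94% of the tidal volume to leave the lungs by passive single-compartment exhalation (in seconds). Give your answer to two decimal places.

4.12

Flow: 31 L/min ÷ 60 = 0.5167 L/s.
R = (PIP − Pplat)/V̇ = (23 − 12) / 0.5167 = 11.0/0.5167 = 21.289 cmH2O·s/L.
C = Vt/(Pplat − PEEP) = 550.0 / (12 − 4) = 550.0/8.0 = 68.75 mL/cmH2O.
τ = R × C = 21.289 × 0.06875 L/cmH2O = 1.464 s.
t = −τ·ln(1 − 0.94) = −1.464·ln(0.06) = 4.119 s.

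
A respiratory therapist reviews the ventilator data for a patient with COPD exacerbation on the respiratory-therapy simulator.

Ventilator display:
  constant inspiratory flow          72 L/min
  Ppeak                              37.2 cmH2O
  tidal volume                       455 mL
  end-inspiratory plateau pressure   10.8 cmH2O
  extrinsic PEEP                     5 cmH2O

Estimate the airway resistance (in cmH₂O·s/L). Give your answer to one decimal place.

Flow: 72 L/min ÷ 60 = 1.2 L/s.
Raw = (PIP − Pplat) / flow = (37.2 − 10.8) / 1.2 = 26.4 / 1.2 = 22.0 cmH2O·s/L.

22.0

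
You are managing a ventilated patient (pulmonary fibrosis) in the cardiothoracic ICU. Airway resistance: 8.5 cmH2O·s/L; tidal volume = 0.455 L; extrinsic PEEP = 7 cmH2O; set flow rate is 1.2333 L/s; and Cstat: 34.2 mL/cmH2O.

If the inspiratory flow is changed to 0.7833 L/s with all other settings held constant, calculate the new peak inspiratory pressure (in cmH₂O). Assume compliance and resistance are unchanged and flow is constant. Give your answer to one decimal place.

PIP = Vt/C + R·V̇ + PEEP (constant-flow equation of motion).
Only the resistive term changes: ΔPIP = R × ΔV̇ = 8.5 × (0.7833 − 1.2333) = 8.5 × -0.45 = -3.825 cmH2O.
Original PIP = 455/34.2 + 8.5×1.2333 + 7 = 30.787 cmH2O; new PIP = 30.787 + (-3.825) = 26.962 cmH2O.

27.0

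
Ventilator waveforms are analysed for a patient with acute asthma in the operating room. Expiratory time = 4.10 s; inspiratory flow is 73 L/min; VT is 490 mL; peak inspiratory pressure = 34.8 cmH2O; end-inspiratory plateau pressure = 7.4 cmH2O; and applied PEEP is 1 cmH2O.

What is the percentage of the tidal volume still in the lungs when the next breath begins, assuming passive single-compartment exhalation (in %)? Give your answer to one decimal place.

Flow: 73 L/min ÷ 60 = 1.2167 L/s.
R = (PIP − Pplat)/V̇ = (34.8 − 7.4) / 1.2167 = 27.4/1.2167 = 22.52 cmH2O·s/L.
C = Vt/(Pplat − PEEP) = 490.0 / (7.4 − 1) = 490.0/6.4 = 76.563 mL/cmH2O.
τ = R × C = 22.52 × 0.07656 L/cmH2O = 1.724 s.
Fraction remaining at end-expiration = e^(−Te/τ) = e^(−4.10/1.724) = 0.09272 → 9.272%.

9.3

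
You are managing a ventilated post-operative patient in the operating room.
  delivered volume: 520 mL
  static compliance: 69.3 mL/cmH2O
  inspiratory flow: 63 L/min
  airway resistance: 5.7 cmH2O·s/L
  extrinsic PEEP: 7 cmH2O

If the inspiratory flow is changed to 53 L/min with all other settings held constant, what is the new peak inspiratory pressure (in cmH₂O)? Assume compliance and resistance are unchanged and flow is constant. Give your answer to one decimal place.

19.5

Flow: 63 L/min ÷ 60 = 1.05 L/s.
New flow: 53 L/min ÷ 60 = 0.8833 L/s.
PIP = Vt/C + R·V̇ + PEEP (constant-flow equation of motion).
Only the resistive term changes: ΔPIP = R × ΔV̇ = 5.7 × (0.8833 − 1.05) = 5.7 × -0.1667 = -0.9502 cmH2O.
Original PIP = 520/69.3 + 5.7×1.05 + 7 = 20.489 cmH2O; new PIP = 20.489 + (-0.9502) = 19.539 cmH2O.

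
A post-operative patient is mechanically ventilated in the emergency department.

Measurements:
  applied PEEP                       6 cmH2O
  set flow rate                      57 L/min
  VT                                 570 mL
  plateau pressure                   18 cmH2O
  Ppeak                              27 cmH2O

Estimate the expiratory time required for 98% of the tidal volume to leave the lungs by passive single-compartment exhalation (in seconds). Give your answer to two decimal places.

Flow: 57 L/min ÷ 60 = 0.95 L/s.
R = (PIP − Pplat)/V̇ = (27 − 18) / 0.95 = 9.0/0.95 = 9.474 cmH2O·s/L.
C = Vt/(Pplat − PEEP) = 570.0 / (18 − 6) = 570.0/12.0 = 47.5 mL/cmH2O.
τ = R × C = 9.474 × 0.0475 L/cmH2O = 0.45 s.
t = −τ·ln(1 − 0.98) = −0.45·ln(0.02) = 1.76 s.

1.76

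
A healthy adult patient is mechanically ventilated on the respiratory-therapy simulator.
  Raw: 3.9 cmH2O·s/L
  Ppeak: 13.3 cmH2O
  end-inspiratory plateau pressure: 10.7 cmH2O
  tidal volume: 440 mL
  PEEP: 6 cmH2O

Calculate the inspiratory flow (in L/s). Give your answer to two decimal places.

flow = (PIP − Pplat) / Raw = 2.6 / 3.9 = 0.6667 L/s.

0.67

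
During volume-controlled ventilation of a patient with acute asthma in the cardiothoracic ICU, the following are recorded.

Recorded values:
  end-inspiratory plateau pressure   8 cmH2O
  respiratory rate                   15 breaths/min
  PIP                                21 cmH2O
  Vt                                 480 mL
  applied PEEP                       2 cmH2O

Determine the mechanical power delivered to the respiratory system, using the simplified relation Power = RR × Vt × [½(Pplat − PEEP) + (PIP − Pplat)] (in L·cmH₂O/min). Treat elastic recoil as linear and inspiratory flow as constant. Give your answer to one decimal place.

Per-breath work = Vt × [½(Pplat−PEEP) + (PIP−Pplat)] = 0.480 × [0.5×6.0 + 13.0] = 0.480 × 16.0 = 7.68 L·cmH2O.
Power = 15 × 7.68 = 115.2 L·cmH2O/min.

115.2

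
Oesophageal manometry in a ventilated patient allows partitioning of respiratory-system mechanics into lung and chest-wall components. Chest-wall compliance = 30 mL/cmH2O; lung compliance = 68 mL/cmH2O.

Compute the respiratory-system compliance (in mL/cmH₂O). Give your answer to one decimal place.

Lung and chest wall are elastances in series: 1/Crs = 1/CL + 1/Ccw.
1/Crs = 1/68 + 1/30 = 0.04804.
Crs = 20.816 mL/cmH2O.

20.8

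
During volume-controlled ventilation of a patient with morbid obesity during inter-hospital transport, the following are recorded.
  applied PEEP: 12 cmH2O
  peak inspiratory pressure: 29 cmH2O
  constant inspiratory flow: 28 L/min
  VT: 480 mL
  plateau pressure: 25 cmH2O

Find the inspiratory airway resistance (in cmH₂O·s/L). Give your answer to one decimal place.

8.6

Flow: 28 L/min ÷ 60 = 0.4667 L/s.
Raw = (PIP − Pplat) / flow = (29 − 25) / 0.4667 = 4.0 / 0.4667 = 8.571 cmH2O·s/L.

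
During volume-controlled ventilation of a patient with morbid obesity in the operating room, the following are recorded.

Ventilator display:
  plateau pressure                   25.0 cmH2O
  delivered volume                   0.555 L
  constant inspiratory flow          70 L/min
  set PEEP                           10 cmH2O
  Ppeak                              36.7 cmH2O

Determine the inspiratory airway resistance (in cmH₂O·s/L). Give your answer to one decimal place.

10.0

Flow: 70 L/min ÷ 60 = 1.1667 L/s.
Raw = (PIP − Pplat) / flow = (36.7 − 25.0) / 1.1667 = 11.7 / 1.1667 = 10.028 cmH2O·s/L.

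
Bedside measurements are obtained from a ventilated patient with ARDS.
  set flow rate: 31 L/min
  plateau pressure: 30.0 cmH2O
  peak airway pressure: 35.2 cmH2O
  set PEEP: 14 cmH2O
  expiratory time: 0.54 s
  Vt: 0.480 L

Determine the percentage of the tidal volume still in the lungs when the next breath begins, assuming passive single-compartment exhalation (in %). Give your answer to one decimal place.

16.7

Flow: 31 L/min ÷ 60 = 0.5167 L/s.
R = (PIP − Pplat)/V̇ = (35.2 − 30.0) / 0.5167 = 5.2/0.5167 = 10.064 cmH2O·s/L.
C = Vt/(Pplat − PEEP) = 480.0 / (30.0 − 14) = 480.0/16.0 = 30.0 mL/cmH2O.
τ = R × C = 10.064 × 0.03 L/cmH2O = 0.3019 s.
Fraction remaining at end-expiration = e^(−Te/τ) = e^(−0.54/0.3019) = 0.1672 → 16.72%.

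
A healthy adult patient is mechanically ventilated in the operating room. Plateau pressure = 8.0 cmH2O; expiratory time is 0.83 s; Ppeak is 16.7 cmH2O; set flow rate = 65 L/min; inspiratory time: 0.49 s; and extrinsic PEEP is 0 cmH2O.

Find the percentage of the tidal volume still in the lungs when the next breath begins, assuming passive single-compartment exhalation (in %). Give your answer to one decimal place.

Flow: 65 L/min ÷ 60 = 1.0833 L/s.
Vt = flow × Ti = 1.0833 L/s × 0.49 s × 1000 mL/L = 530.82 mL.
R = (PIP − Pplat)/V̇ = (16.7 − 8.0) / 1.0833 = 8.7/1.0833 = 8.031 cmH2O·s/L.
C = Vt/(Pplat − PEEP) = 530.82 / (8.0 − 0) = 530.82/8.0 = 66.353 mL/cmH2O.
τ = R × C = 8.031 × 0.06635 L/cmH2O = 0.5329 s.
Fraction remaining at end-expiration = e^(−Te/τ) = e^(−0.83/0.5329) = 0.2107 → 21.07%.

21.1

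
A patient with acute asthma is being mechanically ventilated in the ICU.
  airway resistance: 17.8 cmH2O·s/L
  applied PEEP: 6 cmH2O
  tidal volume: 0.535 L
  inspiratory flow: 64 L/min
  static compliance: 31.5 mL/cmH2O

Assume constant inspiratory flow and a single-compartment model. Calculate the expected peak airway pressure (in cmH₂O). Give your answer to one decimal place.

Flow: 64 L/min ÷ 60 = 1.0667 L/s.
Equation of motion (constant flow): PIP = Vt/C + R·V̇ + PEEP.
PIP = 535/31.5 + 17.8×1.0667 + 6 = 16.984 + 18.987 + 6 = 41.971 cmH2O.

42.0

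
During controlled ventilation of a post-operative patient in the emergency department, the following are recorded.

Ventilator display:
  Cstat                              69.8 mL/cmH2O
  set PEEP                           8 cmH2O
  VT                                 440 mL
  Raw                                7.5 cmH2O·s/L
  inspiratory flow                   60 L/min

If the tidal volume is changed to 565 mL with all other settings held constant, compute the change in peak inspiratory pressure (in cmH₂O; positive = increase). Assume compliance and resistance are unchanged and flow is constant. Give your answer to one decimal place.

PIP = Vt/C + R·V̇ + PEEP (constant-flow equation of motion).
Only the elastic term changes: ΔPIP = ΔVt / C = (565 − 440) / 69.8 = 1.791 cmH2O.

1.8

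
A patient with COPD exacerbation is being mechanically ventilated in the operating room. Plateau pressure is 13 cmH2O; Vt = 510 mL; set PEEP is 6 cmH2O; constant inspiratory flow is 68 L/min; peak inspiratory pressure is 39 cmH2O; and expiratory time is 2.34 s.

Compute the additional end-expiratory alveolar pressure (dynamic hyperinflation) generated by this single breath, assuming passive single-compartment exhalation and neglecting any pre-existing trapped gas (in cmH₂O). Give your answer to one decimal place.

1.7

Flow: 68 L/min ÷ 60 = 1.1333 L/s.
R = (PIP − Pplat)/V̇ = (39 − 13) / 1.1333 = 26.0/1.1333 = 22.942 cmH2O·s/L.
C = Vt/(Pplat − PEEP) = 510.0 / (13 − 6) = 510.0/7.0 = 72.857 mL/cmH2O.
τ = R × C = 22.942 × 0.07286 L/cmH2O = 1.672 s.
Fraction remaining = e^(−Te/τ) = e^(−2.34/1.672) = 0.2467; trapped volume = 510.0 × 0.2467 = 125.82 mL.
Additional alveolar pressure from trapping ≈ V_trapped / C = 125.82 / 72.857 = 1.727 cmH2O.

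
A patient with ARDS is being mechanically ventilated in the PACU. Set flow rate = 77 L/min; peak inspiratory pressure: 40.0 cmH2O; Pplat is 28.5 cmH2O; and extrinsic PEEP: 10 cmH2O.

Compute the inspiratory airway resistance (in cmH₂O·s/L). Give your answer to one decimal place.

9.0

Flow: 77 L/min ÷ 60 = 1.2833 L/s.
Raw = (PIP − Pplat) / flow = (40.0 − 28.5) / 1.2833 = 11.5 / 1.2833 = 8.961 cmH2O·s/L.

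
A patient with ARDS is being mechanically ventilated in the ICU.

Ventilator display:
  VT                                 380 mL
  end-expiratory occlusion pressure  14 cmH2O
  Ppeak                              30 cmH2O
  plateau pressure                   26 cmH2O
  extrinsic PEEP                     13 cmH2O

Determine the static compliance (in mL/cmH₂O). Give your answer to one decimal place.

31.7

End-expiratory occlusion gives total PEEP = 14 cmH2O (intrinsic PEEP = 14 − 13 = 1). Use total PEEP for the elastic gradient.
Cstat = Vt / (Pplat − PEEPtotal) = 380 / (26 − 14) = 380 / 12.0 = 31.667 mL/cmH2O.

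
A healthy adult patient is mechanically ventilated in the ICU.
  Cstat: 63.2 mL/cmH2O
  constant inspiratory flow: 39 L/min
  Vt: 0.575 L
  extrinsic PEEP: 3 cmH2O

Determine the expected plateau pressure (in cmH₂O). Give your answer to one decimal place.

Pplat = PEEP + Vt / Cstat = 3 + 575 / 63.2 = 3 + 9.098 = 12.098 cmH2O.

12.1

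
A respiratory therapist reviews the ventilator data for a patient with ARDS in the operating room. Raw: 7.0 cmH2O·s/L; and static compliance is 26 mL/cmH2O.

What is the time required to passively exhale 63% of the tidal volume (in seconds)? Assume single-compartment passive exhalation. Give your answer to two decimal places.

τ = R × C = 7.0 × 26 mL/cmH2O = 7.0 × 0.026 L/cmH2O = 0.182 s.
Exhaled fraction f = 1 − e^(−t/τ) → t = −τ·ln(1 − f) = −0.182·ln(0.37) = 0.181 s.

0.18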